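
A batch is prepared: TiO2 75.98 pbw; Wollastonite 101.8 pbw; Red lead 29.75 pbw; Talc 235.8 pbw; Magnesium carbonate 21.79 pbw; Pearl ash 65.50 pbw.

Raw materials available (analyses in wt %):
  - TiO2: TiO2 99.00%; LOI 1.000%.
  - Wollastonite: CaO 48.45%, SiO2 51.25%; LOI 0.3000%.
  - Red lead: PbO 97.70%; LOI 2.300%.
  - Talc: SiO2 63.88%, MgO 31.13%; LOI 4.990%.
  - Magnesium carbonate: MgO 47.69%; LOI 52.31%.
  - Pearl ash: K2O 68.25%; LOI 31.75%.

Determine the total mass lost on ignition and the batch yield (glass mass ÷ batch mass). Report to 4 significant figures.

In-progress results appear (rounded to four significant digits) between the steps. All arithmetic carries full precision at every stage — each reported result is rounded exactly once; derived quantities, including yield, net glass mass, totals, ignition loss, six oxide percentages, are computed starting from the weights at 484.9 pbw of glass at full precision, as quoted within problem or answer.
Each material's LOI contribution:
  TiO2: 75.98 × 0.01000 = 0.7598 pbw
  Wollastonite: 101.8 × 0.003000 = 0.3054 pbw
  Red lead: 29.75 × 0.02300 = 0.6843 pbw
  Talc: 235.8 × 0.04990 = 11.77 pbw
  Magnesium carbonate: 21.79 × 0.5231 = 11.40 pbw
  Pearl ash: 65.50 × 0.3175 = 20.80 pbw
Total LOI = 45.71 pbw
Glass = batch − LOI = 530.6 − 45.71 = 484.9 pbw

LOI loss = 45.71 pbw; glass = 484.9 pbw; yield = 91.39%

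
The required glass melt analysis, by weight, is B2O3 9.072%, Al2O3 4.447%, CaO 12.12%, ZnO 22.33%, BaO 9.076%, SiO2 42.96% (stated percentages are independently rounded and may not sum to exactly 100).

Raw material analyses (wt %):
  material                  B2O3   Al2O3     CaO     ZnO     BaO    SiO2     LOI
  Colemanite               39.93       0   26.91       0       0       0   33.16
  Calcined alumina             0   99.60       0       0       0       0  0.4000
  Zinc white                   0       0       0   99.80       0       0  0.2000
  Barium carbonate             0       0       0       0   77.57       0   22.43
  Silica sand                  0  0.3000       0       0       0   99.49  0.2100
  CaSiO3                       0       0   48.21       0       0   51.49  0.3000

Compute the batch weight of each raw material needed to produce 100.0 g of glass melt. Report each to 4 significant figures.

Intermediates appear rounded to four significant figures within the worked lines — full precision is held from first step to last. Every reported figure receives exactly one rounding — all derived quantities are carried at full float precision (net glass mass, totals, ignition loss, the yield, the six compositions) starting from the weights on 100.0 g of glass exactly as printed in the problem or the answer.
Oxide mass targets, per 100.0 g glass melt:
  B2O3: 9.072% × 100.0 = 9.072 g
  Al2O3: 4.447% × 100.0 = 4.447 g
  CaO: 12.12% × 100.0 = 12.12 g
  ZnO: 22.33% × 100.0 = 22.33 g
  BaO: 9.076% × 100.0 = 9.076 g
  SiO2: 42.96% × 100.0 = 42.96 g
Checking each oxide sum per the reported batch figures, relative to the basis at hand (target by target, the sums agree once rounding is allowed for):
  B2O3: 22.72·0.3993 = 9.072 g (target 9.072 g)
  Al2O3: 4.354·0.9960 + 36.73·0.003000 = 4.447 g (target 4.447 g)
  CaO: 22.72·0.2691 + 12.46·0.4821 = 12.12 g (target 12.12 g)
  ZnO: 22.37·0.9980 = 22.33 g (target 22.33 g)
  BaO: 11.70·0.7757 = 9.076 g (target 9.076 g)
  SiO2: 36.73·0.9949 + 12.46·0.5149 = 42.96 g (target 42.96 g)
Glass-mass bookkeeping: total batch − LOI = 100.0 g (summing oxide targets gives 100.0 g; the stated basis being 100.0 g — gaps are rounding artifacts).
Batch grand total — Σ batch = 110.3 g; LOI removed, Σ of batch·LOI: 10.33 g; the yield ratio, glass ÷ batch: 90.63%.

Batch per 100.0 g glass melt:
  Colemanite: 22.72 g
  Calcined alumina: 4.354 g
  Zinc white: 22.37 g
  Barium carbonate: 11.70 g
  Silica sand: 36.73 g
  CaSiO3: 12.46 g
Total batch = 110.3 g; LOI loss = 10.33 g; yield = 90.63%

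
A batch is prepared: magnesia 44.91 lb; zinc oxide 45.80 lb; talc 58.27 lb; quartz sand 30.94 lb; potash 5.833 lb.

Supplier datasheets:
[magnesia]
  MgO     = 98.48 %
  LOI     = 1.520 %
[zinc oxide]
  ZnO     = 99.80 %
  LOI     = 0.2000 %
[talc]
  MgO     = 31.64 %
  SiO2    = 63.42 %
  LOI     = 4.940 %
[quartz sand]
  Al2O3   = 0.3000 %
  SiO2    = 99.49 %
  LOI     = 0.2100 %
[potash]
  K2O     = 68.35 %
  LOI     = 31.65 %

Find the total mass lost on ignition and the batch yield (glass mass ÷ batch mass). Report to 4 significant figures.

LOI loss = 5.564 lb; glass = 180.2 lb; yield = 97.00%

Rounding to four significant figures applies to each intermediate as displayed. The whole derivation holds full precision all the way through; a single rounding produces each reported value; derived quantities are computed from the weighed amounts per 180.2 lb of glass in exact precision (the five compositions, the yield, ignition loss, totals, glass mass) as quoted within the problem or answer text.
Per-material ignition loss:
  magnesia: 44.91 × 0.01520 = 0.6826 lb
  zinc oxide: 45.80 × 0.002000 = 0.09160 lb
  talc: 58.27 × 0.04940 = 2.879 lb
  quartz sand: 30.94 × 0.002100 = 0.06497 lb
  potash: 5.833 × 0.3165 = 1.846 lb
Total LOI = 5.564 lb
Glass = batch − LOI = 185.8 − 5.564 = 180.2 lb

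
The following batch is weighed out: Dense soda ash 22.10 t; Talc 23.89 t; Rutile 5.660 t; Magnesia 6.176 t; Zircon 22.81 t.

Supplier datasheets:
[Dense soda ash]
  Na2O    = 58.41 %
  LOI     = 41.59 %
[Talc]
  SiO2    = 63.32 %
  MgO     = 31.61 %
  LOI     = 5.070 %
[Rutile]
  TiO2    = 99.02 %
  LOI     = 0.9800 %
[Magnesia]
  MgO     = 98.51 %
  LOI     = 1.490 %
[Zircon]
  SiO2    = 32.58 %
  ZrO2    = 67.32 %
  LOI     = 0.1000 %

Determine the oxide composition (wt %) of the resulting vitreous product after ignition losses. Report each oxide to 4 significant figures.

Working values are printed (rounded to four significant digits) when written out — the working math keeps full precision in all steps — each reported figure is rounded only once. The derived quantities, including LOI, the five compositions, the yield, glass mass, totals, are rebuilt from the batch weights on 70.06 t of glass in full precision, precisely as stated by question or answer.
Delivered oxide masses:
  SiO2: 23.89·0.6332 + 22.81·0.3258 = 22.56 t
  ZrO2: 22.81·0.6732 = 15.36 t
  MgO: 23.89·0.3161 + 6.176·0.9851 = 13.64 t
  Na2O: 22.10·0.5841 = 12.91 t
  TiO2: 5.660·0.9902 = 5.605 t
LOI: 22.10·0.4159 + 23.89·0.05070 + 5.660·0.009800 + 6.176·0.01490 + 22.81·0.001000 = 10.57 t
Resulting glass, batch − LOI: 80.64 − 10.57 = 70.06 t (= Σ oxide masses)
wt % = oxide mass / glass mass × 100

Glass mass = 70.06 t (batch 80.64 − LOI 10.57).
Composition: SiO2 32.20%, ZrO2 21.92%, MgO 19.46%, Na2O 18.42%, TiO2 7.999%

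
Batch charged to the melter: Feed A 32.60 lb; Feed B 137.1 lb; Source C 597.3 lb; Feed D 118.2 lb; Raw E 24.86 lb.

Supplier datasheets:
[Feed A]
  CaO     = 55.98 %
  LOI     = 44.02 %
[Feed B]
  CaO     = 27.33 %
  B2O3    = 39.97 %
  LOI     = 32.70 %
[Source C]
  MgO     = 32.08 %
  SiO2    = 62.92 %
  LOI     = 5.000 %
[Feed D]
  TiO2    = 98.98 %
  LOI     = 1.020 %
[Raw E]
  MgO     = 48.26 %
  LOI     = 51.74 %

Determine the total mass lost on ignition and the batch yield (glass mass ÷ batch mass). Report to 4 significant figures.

LOI loss = 103.1 lb; glass = 806.9 lb; yield = 88.67%

The intermediate values are printed (rounded to four significant digits) in the working — all arithmetic holds full precision in all steps; each reported result takes just one rounding; the derived quantities (the five compositions, the totals, net glass mass, yield, ignition loss) are recomputed using the weight values at 806.9 lb of glass in full float precision as written in either problem or answer.
Loss on ignition, line by line:
  Feed A: 32.60 × 0.4402 = 14.35 lb
  Feed B: 137.1 × 0.3270 = 44.83 lb
  Source C: 597.3 × 0.05000 = 29.86 lb
  Feed D: 118.2 × 0.01020 = 1.206 lb
  Raw E: 24.86 × 0.5174 = 12.86 lb
Total LOI = 103.1 lb
Glass = batch − LOI = 910.1 − 103.1 = 806.9 lb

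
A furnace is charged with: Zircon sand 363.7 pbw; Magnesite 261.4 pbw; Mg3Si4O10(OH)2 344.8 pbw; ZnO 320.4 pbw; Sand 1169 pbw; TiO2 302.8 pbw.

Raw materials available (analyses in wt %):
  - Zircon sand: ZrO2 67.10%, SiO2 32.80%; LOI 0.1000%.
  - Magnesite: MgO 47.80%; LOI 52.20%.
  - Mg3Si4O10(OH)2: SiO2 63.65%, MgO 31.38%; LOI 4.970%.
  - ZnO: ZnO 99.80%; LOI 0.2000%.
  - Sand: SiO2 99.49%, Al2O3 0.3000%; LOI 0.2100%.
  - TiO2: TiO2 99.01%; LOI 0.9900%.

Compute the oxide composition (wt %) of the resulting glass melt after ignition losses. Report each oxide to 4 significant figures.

Glass mass = 2602 pbw (batch 2762 − LOI 160.0).
Composition: ZnO 12.29%, ZrO2 9.379%, SiO2 57.72%, TiO2 11.52%, MgO 8.960%, Al2O3 0.1348%

Working values appear, rounded to four significant figures, alongside each step; all internal work runs at full float precision at each step. Every reported figure is rounded a single time; the derived quantities (ignition loss, six oxide percentages, totals, glass mass, yield) are carried starting from the weights on 2602 pbw of glass in full float precision, as given in problem or answer.
Delivered oxide masses:
  ZnO: 320.4·0.9980 = 319.8 pbw
  ZrO2: 363.7·0.6710 = 244.0 pbw
  SiO2: 363.7·0.3280 + 344.8·0.6365 + 1169·0.9949 = 1502 pbw
  TiO2: 302.8·0.9901 = 299.8 pbw
  MgO: 261.4·0.4780 + 344.8·0.3138 = 233.1 pbw
  Al2O3: 1169·0.003000 = 3.507 pbw
LOI: 363.7·0.001000 + 261.4·0.5220 + 344.8·0.04970 + 320.4·0.002000 + 1169·0.002100 + 302.8·0.009900 = 160.0 pbw
The glass mass, total less LOI, = 2762 − 160.0 = 2602 pbw (the oxide masses sum to this)
percent by weight: oxide/glass ×100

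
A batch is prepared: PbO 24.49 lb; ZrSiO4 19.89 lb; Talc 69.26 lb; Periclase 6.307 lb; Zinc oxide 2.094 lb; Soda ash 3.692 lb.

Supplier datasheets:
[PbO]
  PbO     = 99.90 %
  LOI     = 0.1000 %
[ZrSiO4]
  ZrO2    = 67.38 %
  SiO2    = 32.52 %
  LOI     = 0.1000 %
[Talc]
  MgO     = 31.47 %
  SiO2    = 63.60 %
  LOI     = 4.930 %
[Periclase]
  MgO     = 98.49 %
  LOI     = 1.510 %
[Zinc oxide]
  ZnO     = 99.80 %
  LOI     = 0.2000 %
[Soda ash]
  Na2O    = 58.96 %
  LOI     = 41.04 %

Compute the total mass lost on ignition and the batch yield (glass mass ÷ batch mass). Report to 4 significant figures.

In-progress results are displayed (rounded to four significant digits) on the page — all internal work maintains exact precision through the solve. Each reported number takes a single rounding. All derived quantities (net glass mass, LOI, six oxide percentages, the totals, yield) are recomputed at full precision using the weight values for 120.7 lb of glass, as quoted within the problem or answer text.
Material-by-material LOI:
  PbO: 24.49 × 0.001000 = 0.02449 lb
  ZrSiO4: 19.89 × 0.001000 = 0.01989 lb
  Talc: 69.26 × 0.04930 = 3.415 lb
  Periclase: 6.307 × 0.01510 = 0.09524 lb
  Zinc oxide: 2.094 × 0.002000 = 0.004188 lb
  Soda ash: 3.692 × 0.4104 = 1.515 lb
Total LOI = 5.074 lb
Glass = batch − LOI = 125.7 − 5.074 = 120.7 lb

LOI loss = 5.074 lb; glass = 120.7 lb; yield = 95.96%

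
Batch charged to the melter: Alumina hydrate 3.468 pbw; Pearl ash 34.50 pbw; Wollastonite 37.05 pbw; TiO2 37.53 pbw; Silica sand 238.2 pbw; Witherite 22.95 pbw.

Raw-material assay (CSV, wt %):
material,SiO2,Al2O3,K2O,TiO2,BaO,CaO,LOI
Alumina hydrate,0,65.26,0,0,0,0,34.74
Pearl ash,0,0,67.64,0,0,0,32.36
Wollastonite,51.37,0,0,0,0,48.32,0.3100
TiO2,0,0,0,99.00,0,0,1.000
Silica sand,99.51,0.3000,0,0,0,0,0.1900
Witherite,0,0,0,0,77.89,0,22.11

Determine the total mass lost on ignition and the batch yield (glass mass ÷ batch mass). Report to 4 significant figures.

All arithmetic maintains full float precision at each step — mid-chain values are displayed with 4-significant-digit rounding on the page; each reported value takes just one rounding; all derived quantities are carried in full float precision (glass mass, the yield, the six compositions, LOI, totals) from the batch weights at 355.3 pbw of glass, exactly as shown in question or answer.
Ignition loss by material:
  Alumina hydrate: 3.468 × 0.3474 = 1.205 pbw
  Pearl ash: 34.50 × 0.3236 = 11.16 pbw
  Wollastonite: 37.05 × 0.003100 = 0.1149 pbw
  TiO2: 37.53 × 0.01000 = 0.3753 pbw
  Silica sand: 238.2 × 0.001900 = 0.4526 pbw
  Witherite: 22.95 × 0.2211 = 5.074 pbw
Total LOI = 18.39 pbw
Glass = batch − LOI = 373.7 − 18.39 = 355.3 pbw

LOI loss = 18.39 pbw; glass = 355.3 pbw; yield = 95.08%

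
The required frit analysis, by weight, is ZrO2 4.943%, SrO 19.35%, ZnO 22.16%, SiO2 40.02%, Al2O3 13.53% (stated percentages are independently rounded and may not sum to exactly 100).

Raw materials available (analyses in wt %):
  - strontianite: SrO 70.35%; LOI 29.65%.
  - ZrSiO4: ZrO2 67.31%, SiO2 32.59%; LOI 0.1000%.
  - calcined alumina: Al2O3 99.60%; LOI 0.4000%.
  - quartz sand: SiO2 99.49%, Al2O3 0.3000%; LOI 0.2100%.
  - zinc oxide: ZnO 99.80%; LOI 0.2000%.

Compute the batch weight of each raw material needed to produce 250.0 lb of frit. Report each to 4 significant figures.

The working math holds full precision at all times. Working values are displayed, rounded to 4 significant digits, across the worked steps — every reported result is rounded exactly once. All derived quantities are carried from the batch weights for 250.0 lb of glass in exact precision (totals, yield, glass mass, the five compositions, LOI) as quoted within the problem or the answer.
Target oxide masses per 250.0 lb frit:
  ZrO2: 4.943% × 250.0 = 12.36 lb
  SrO: 19.35% × 250.0 = 48.38 lb
  ZnO: 22.16% × 250.0 = 55.40 lb
  SiO2: 40.02% × 250.0 = 100.0 lb
  Al2O3: 13.53% × 250.0 = 33.83 lb
Verifying the oxide balance on the weights just shown, on the stated basis (oxide sums agree with the targets once rounding is allowed for):
  ZrO2: 18.36·0.6731 = 12.36 lb (target 12.36 lb)
  SrO: 68.76·0.7035 = 48.37 lb (target 48.38 lb)
  ZnO: 55.51·0.9980 = 55.40 lb (target 55.40 lb)
  SiO2: 18.36·0.3259 + 94.55·0.9949 = 100.1 lb (target 100.0 lb)
  Al2O3: 33.68·0.9960 + 94.55·0.003000 = 33.83 lb (target 33.83 lb)
Glass-mass closure: whole batch net of LOI = 250.0 lb (the Σ of target masses is 250.0 lb; against the stated basis, 250.0 lb — deltas are rounding alone).
Whole-batch sum: Σ batch = 270.9 lb; LOI loss = Σ batch·LOI = 20.85 lb; as yield: glass ÷ batch → 92.30%.

Batch per 250.0 lb frit:
  strontianite: 68.76 lb
  ZrSiO4: 18.36 lb
  calcined alumina: 33.68 lb
  quartz sand: 94.55 lb
  zinc oxide: 55.51 lb
Total batch = 270.9 lb; LOI loss = 20.85 lb; yield = 92.30%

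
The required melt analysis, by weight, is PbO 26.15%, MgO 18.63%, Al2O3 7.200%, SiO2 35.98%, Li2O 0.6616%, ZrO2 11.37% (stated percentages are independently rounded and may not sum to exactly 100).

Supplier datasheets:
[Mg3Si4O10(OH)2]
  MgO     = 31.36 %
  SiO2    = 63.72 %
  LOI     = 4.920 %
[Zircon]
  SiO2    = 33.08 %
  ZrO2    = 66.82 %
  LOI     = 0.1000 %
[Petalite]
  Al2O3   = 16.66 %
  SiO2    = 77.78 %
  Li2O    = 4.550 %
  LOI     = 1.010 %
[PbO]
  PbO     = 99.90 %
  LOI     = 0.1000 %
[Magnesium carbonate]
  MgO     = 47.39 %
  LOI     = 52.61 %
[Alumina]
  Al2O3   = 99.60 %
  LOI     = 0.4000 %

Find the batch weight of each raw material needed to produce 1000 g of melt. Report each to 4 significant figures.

Batch per 1000 g melt:
  Mg3Si4O10(OH)2: 298.8 g
  Zircon: 170.2 g
  Petalite: 145.4 g
  PbO: 261.8 g
  Magnesium carbonate: 195.4 g
  Alumina: 47.97 g
Total batch = 1120 g; LOI loss = 119.6 g; yield = 89.32%

Intermediates are shown, with 4-significant-digit rounding, within the worked lines — exact precision is held at each step. Each reported result sees exactly one rounding — all derived quantities (net glass mass, LOI, six oxide percentages, yield, the totals) are computed from the weighed amounts per 1000 g of glass in full precision as set out in the problem or the answer.
Per-oxide target masses for 1000 g melt:
  PbO: 26.15% × 1000 = 261.5 g
  MgO: 18.63% × 1000 = 186.3 g
  Al2O3: 7.200% × 1000 = 72.00 g
  SiO2: 35.98% × 1000 = 359.8 g
  Li2O: 0.6616% × 1000 = 6.616 g
  ZrO2: 11.37% × 1000 = 113.7 g
Mass-balance tally per oxide given the weights on record, for the quoted basis mass (sums match the target masses within answer rounding):
  PbO: 261.8·0.9990 = 261.5 g (target 261.5 g)
  MgO: 298.8·0.3136 + 195.4·0.4739 = 186.3 g (target 186.3 g)
  Al2O3: 145.4·0.1666 + 47.97·0.9960 = 72.00 g (target 72.00 g)
  SiO2: 298.8·0.6372 + 170.2·0.3308 + 145.4·0.7778 = 359.8 g (target 359.8 g)
  Li2O: 145.4·0.04550 = 6.616 g (target 6.616 g)
  ZrO2: 170.2·0.6682 = 113.7 g (target 113.7 g)
Glass mass check: Σ batch − LOI loss = 1000 g (per-oxide target masses sum to 999.9 g; with the basis standing at 1000 g — a pure rounding effect).
Batch grand total — Σ batch = 1120 g; loss to ignition Σ batch·LOI = 119.6 g; yield, glass over the total, = 89.32%.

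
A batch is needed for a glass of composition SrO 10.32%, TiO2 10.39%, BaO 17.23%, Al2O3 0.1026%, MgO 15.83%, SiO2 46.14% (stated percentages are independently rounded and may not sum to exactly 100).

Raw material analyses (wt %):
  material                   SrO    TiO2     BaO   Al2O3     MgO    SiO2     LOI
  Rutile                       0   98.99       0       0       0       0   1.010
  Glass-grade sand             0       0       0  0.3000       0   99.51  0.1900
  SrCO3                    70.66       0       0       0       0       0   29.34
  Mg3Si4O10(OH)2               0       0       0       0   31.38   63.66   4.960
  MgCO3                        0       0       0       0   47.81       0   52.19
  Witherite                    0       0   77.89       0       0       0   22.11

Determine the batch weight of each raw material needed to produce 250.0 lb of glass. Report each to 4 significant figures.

Batch per 250.0 lb glass:
  Rutile: 26.24 lb
  Glass-grade sand: 85.50 lb
  SrCO3: 36.51 lb
  Mg3Si4O10(OH)2: 47.55 lb
  MgCO3: 51.57 lb
  Witherite: 55.30 lb
Total batch = 302.7 lb; LOI loss = 52.64 lb; yield = 82.61%

All arithmetic holds exact precision from start to finish — intermediates are displayed (rounded to 4 significant figures) within the worked lines — every reported figure takes a single rounding. The derived quantities are computed starting from the weights on 250.0 lb of glass at exact precision (the yield, totals, LOI, the six compositions, glass mass), as given in the problem or answer text.
The oxide mass targets at 250.0 lb glass:
  SrO: 10.32% × 250.0 = 25.80 lb
  TiO2: 10.39% × 250.0 = 25.98 lb
  BaO: 17.23% × 250.0 = 43.08 lb
  Al2O3: 0.1026% × 250.0 = 0.2565 lb
  MgO: 15.83% × 250.0 = 39.58 lb
  SiO2: 46.14% × 250.0 = 115.4 lb
Per-oxide balance check per the reported batch figures, versus the basis set out (summed amounts equal target values within answer rounding):
  SrO: 36.51·0.7066 = 25.80 lb (target 25.80 lb)
  TiO2: 26.24·0.9899 = 25.97 lb (target 25.98 lb)
  BaO: 55.30·0.7789 = 43.07 lb (target 43.08 lb)
  Al2O3: 85.50·0.003000 = 0.2565 lb (target 0.2565 lb)
  MgO: 47.55·0.3138 + 51.57·0.4781 = 39.58 lb (target 39.58 lb)
  SiO2: 85.50·0.9951 + 47.55·0.6366 = 115.4 lb (target 115.4 lb)
Consistency of the glass mass: whole batch net of LOI = 250.0 lb (targets for the oxides total 250.0 lb; the stated basis being 250.0 lb — a pure rounding effect).
Adding the batch up: Σ batch = 302.7 lb; loss to ignition Σ batch·LOI = 52.64 lb; yield = glass ÷ total batch = 82.61%.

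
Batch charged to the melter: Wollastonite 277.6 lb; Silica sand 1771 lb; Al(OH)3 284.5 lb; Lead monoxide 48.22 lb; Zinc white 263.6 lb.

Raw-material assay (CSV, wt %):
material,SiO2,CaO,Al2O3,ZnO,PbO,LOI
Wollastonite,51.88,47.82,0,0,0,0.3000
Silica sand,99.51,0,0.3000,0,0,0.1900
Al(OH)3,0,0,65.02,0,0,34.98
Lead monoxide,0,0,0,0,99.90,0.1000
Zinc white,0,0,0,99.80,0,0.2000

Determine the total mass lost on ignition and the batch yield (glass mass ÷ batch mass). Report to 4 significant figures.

Values along the way are shown with 4-significant-figure rounding across the worked steps; full precision is kept at every stage; a single rounding finalizes each reported figure. The derived quantities (LOI, net glass mass, the totals, five oxide percentages, the yield) are carried at exact precision from the batch weights for 2541 lb of glass as quoted within the question or the answer.
Ignition loss by material:
  Wollastonite: 277.6 × 0.003000 = 0.8328 lb
  Silica sand: 1771 × 0.001900 = 3.365 lb
  Al(OH)3: 284.5 × 0.3498 = 99.52 lb
  Lead monoxide: 48.22 × 0.001000 = 0.04822 lb
  Zinc white: 263.6 × 0.002000 = 0.5272 lb
Total LOI = 104.3 lb
Glass = batch − LOI = 2645 − 104.3 = 2541 lb

LOI loss = 104.3 lb; glass = 2541 lb; yield = 96.06%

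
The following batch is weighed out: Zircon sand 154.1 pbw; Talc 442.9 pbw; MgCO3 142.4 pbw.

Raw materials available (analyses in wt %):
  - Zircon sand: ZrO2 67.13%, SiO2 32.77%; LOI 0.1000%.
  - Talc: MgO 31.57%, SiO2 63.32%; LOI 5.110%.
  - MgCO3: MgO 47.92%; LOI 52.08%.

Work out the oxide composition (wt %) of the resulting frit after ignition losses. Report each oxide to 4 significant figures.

Glass mass = 642.5 pbw (batch 739.4 − LOI 96.95).
Composition: MgO 32.39%, ZrO2 16.10%, SiO2 51.51%

Each numeric step keeps exact precision at every stage; in-progress results are shown rounded to 4 significant figures within the worked lines; each reported number is rounded only once. All derived quantities (net glass mass, the yield, totals, three oxide percentages, ignition loss) are re-derived at exact precision starting from the weights at 642.5 pbw of glass exactly as printed in the problem or the answer.
Per-oxide mass from batch:
  MgO: 442.9·0.3157 + 142.4·0.4792 = 208.1 pbw
  ZrO2: 154.1·0.6713 = 103.4 pbw
  SiO2: 154.1·0.3277 + 442.9·0.6332 = 330.9 pbw
LOI: 154.1·0.001000 + 442.9·0.05110 + 142.4·0.5208 = 96.95 pbw
The glass mass, total less LOI, = 739.4 − 96.95 = 642.5 pbw (= Σ oxide masses)
each oxide over glass, ×100, is wt %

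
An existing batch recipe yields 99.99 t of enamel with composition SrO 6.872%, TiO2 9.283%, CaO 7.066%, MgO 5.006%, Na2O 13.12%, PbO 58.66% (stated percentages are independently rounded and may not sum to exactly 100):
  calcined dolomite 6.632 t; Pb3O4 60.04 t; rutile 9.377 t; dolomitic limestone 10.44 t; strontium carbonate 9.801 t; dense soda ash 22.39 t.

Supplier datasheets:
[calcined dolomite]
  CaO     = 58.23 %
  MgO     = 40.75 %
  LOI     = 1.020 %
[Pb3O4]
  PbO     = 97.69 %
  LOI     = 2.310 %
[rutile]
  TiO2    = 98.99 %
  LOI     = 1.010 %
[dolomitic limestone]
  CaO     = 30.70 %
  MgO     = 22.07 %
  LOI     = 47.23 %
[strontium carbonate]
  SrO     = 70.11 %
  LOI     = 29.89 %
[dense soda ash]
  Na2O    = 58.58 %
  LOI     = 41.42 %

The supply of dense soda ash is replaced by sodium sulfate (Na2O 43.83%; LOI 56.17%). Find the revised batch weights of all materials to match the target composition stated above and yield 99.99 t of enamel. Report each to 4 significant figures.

Revised batch per 99.99 t enamel:
  calcined dolomite: 6.632 t
  Pb3O4: 60.04 t
  rutile: 9.377 t
  dolomitic limestone: 10.44 t
  strontium carbonate: 9.801 t
  sodium sulfate: 29.93 t
Total batch = 126.2 t; LOI loss = 26.22 t

Exact precision is maintained throughout — mid-chain values are displayed with 4-significant-digit rounding when written out — each reported figure is rounded just once. All derived quantities (LOI, the totals, the yield, six oxide percentages, net glass mass) are recomputed starting from the weights on 99.99 t of glass in exact precision, as they appear in either problem or answer.
Target masses of each oxide per 99.99 t enamel:
  SrO: 6.872% × 99.99 = 6.871 t
  TiO2: 9.283% × 99.99 = 9.282 t
  CaO: 7.066% × 99.99 = 7.065 t
  MgO: 5.006% × 99.99 = 5.005 t
  Na2O: 13.12% × 99.99 = 13.12 t
  PbO: 58.66% × 99.99 = 58.65 t
Oxide-by-oxide audit using the reported weights, versus the basis set out (summed amounts equal target values given rounding of the digits):
  SrO: 9.801·0.7011 = 6.871 t (target 6.871 t)
  TiO2: 9.377·0.9899 = 9.282 t (target 9.282 t)
  CaO: 6.632·0.5823 + 10.44·0.3070 = 7.067 t (target 7.065 t)
  MgO: 6.632·0.4075 + 10.44·0.2207 = 5.007 t (target 5.005 t)
  Na2O: 29.93·0.4383 = 13.12 t (target 13.12 t)
  PbO: 60.04·0.9769 = 58.65 t (target 58.65 t)
Glass mass check: whole batch net of LOI = 100.0 t (oxide target masses add up to 100.0 t; stated basis 99.99 t — gaps are rounding artifacts).
Batch total: Σ batch = 126.2 t; the LOI term Σ batch·LOI equals 26.22 t; yield = glass ÷ total batch = 79.23%.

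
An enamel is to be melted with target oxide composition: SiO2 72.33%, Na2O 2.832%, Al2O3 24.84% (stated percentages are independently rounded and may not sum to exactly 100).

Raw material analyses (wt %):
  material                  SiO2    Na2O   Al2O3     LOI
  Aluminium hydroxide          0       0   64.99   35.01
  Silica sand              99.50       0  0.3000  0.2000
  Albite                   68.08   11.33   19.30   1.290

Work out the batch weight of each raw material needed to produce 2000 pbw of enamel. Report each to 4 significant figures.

Batch per 2000 pbw enamel:
  Aluminium hydroxide: 610.8 pbw
  Silica sand: 1112 pbw
  Albite: 499.9 pbw
Total batch = 2223 pbw; LOI loss = 222.5 pbw; yield = 89.99%

The intermediate values are rounded off to 4 significant figures wherever printed. All arithmetic carries full float precision at each step — every reported value is rounded only once; all derived quantities (three oxide percentages, glass mass, LOI, the yield, totals) are carried at full precision from the batch weights at 2000 pbw of glass, as they appear in problem or answer.
Target oxide masses per 2000 pbw enamel:
  SiO2: 72.33% × 2000 = 1447 pbw
  Na2O: 2.832% × 2000 = 56.64 pbw
  Al2O3: 24.84% × 2000 = 496.8 pbw
Mass-balance tally per oxide per the reported batch figures, per the basis as stated (sum by sum, the targets are met given rounding of the digits):
  SiO2: 1112·0.9950 + 499.9·0.6808 = 1447 pbw (target 1447 pbw)
  Na2O: 499.9·0.1133 = 56.64 pbw (target 56.64 pbw)
  Al2O3: 610.8·0.6499 + 1112·0.003000 + 499.9·0.1930 = 496.8 pbw (target 496.8 pbw)
Glass-mass closure: total batch − LOI = 2000 pbw (per-oxide target masses sum to 2000 pbw; with the basis standing at 2000 pbw — gaps are rounding artifacts).
Batch total: Σ batch = 2223 pbw; loss to ignition Σ batch·LOI = 222.5 pbw; as yield: glass ÷ batch → 89.99%.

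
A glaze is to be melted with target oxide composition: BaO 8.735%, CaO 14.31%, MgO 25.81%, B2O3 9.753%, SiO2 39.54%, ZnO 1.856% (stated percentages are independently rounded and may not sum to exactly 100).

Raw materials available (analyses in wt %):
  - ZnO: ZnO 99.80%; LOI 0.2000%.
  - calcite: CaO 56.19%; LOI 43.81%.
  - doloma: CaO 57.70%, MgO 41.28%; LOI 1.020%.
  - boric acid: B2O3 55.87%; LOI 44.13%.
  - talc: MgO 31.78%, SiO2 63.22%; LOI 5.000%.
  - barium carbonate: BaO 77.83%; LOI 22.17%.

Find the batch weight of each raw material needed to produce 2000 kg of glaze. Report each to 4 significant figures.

Every computation carries full precision all the way through. Working values are printed (rounded to 4 significant digits) as written; each reported number is rounded once only. The derived quantities (LOI, the yield, six oxide percentages, the totals, net glass mass) are re-derived using the weight values per 2000 kg of glass in full float precision as quoted within problem or answer.
The oxide mass targets at 2000 kg glaze:
  BaO: 8.735% × 2000 = 174.7 kg
  CaO: 14.31% × 2000 = 286.2 kg
  MgO: 25.81% × 2000 = 516.2 kg
  B2O3: 9.753% × 2000 = 195.1 kg
  SiO2: 39.54% × 2000 = 790.8 kg
  ZnO: 1.856% × 2000 = 37.12 kg
Sums-versus-targets review per the reported batch figures, on the stated basis (target by target, the sums agree up to rounding of the answer):
  BaO: 224.5·0.7783 = 174.7 kg (target 174.7 kg)
  CaO: 214.1·0.5619 + 287.5·0.5770 = 286.2 kg (target 286.2 kg)
  MgO: 287.5·0.4128 + 1251·0.3178 = 516.2 kg (target 516.2 kg)
  B2O3: 349.1·0.5587 = 195.0 kg (target 195.1 kg)
  SiO2: 1251·0.6322 = 790.9 kg (target 790.8 kg)
  ZnO: 37.19·0.9980 = 37.12 kg (target 37.12 kg)
Mass balance on the glass: total batch − LOI = 2000 kg (targets for the oxides total 2000 kg; stated basis 2000 kg — deltas are rounding alone).
Batch total: Σ batch = 2363 kg; Σ batch·LOI gives LOI loss = 363.2 kg; yield: glass divided by total = 84.63%.

Batch per 2000 kg glaze:
  ZnO: 37.19 kg
  calcite: 214.1 kg
  doloma: 287.5 kg
  boric acid: 349.1 kg
  talc: 1251 kg
  barium carbonate: 224.5 kg
Total batch = 2363 kg; LOI loss = 363.2 kg; yield = 84.63%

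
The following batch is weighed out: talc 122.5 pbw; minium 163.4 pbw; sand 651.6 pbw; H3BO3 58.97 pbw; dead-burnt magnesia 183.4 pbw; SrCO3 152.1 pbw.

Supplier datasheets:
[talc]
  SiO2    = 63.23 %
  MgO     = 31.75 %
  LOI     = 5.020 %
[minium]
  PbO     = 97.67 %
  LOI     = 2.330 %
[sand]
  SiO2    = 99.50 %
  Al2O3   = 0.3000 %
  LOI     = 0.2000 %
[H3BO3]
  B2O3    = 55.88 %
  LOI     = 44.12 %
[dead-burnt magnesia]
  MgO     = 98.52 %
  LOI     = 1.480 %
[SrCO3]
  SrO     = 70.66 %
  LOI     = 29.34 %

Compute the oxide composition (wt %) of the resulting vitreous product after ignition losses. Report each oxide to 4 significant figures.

Glass mass = 1247 pbw (batch 1332 − LOI 84.62).
Composition: SiO2 58.19%, PbO 12.79%, B2O3 2.642%, SrO 8.616%, Al2O3 0.1567%, MgO 17.60%

All arithmetic maintains full float precision at every stage — intermediates are printed, with 4-significant-digit rounding, in the working; each reported value is rounded exactly once. The derived quantities are computed at full precision (the totals, glass mass, the six compositions, ignition loss, yield) using the weight values per 1247 pbw of glass exactly as shown in question or answer.
Per-oxide mass from batch:
  SiO2: 122.5·0.6323 + 651.6·0.9950 = 725.8 pbw
  PbO: 163.4·0.9767 = 159.6 pbw
  B2O3: 58.97·0.5588 = 32.95 pbw
  SrO: 152.1·0.7066 = 107.5 pbw
  Al2O3: 651.6·0.003000 = 1.955 pbw
  MgO: 122.5·0.3175 + 183.4·0.9852 = 219.6 pbw
LOI: 122.5·0.05020 + 163.4·0.02330 + 651.6·0.002000 + 58.97·0.4412 + 183.4·0.01480 + 152.1·0.2934 = 84.62 pbw
batch − LOI leaves glass = 1332 − 84.62 = 1247 pbw (= Σ oxide masses)
each wt % is 100 × oxide ÷ glass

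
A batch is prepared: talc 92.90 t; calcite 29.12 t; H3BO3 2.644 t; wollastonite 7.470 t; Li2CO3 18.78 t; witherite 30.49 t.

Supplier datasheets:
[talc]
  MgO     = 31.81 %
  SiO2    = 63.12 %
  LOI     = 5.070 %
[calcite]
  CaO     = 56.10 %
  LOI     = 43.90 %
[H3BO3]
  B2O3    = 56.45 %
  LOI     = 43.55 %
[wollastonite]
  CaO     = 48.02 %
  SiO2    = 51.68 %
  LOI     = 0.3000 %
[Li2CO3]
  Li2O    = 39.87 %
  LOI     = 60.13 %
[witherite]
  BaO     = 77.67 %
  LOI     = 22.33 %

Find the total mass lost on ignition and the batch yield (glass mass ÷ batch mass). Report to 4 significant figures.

LOI loss = 36.77 t; glass = 144.6 t; yield = 79.73%

The intermediate values are displayed (rounded to 4 significant digits) across the worked steps. All arithmetic carries full precision through every step — each reported number sees exactly one rounding; derived quantities (ignition loss, net glass mass, the six compositions, yield, totals) are recomputed from the batch weights per 144.6 t of glass in full precision exactly as shown in the problem or the answer.
Loss on ignition, line by line:
  talc: 92.90 × 0.05070 = 4.710 t
  calcite: 29.12 × 0.4390 = 12.78 t
  H3BO3: 2.644 × 0.4355 = 1.151 t
  wollastonite: 7.470 × 0.003000 = 0.02241 t
  Li2CO3: 18.78 × 0.6013 = 11.29 t
  witherite: 30.49 × 0.2233 = 6.808 t
Total LOI = 36.77 t
Glass = batch − LOI = 181.4 − 36.77 = 144.6 t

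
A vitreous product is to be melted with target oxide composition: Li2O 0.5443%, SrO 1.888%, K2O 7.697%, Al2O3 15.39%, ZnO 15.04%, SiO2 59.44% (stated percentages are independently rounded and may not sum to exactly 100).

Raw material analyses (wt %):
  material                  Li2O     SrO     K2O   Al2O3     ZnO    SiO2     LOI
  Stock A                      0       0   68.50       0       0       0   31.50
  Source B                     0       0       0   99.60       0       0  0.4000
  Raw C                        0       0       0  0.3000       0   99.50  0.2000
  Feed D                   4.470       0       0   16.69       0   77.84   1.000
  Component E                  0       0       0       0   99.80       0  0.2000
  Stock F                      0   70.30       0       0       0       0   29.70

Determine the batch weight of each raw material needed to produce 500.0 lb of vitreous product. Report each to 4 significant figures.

Batch per 500.0 lb vitreous product:
  Stock A: 56.18 lb
  Source B: 66.30 lb
  Raw C: 251.1 lb
  Feed D: 60.88 lb
  Component E: 75.35 lb
  Stock F: 13.43 lb
Total batch = 523.2 lb; LOI loss = 23.21 lb; yield = 95.56%

Intermediates are displayed (rounded to four significant figures) in the working — the working math maintains full float precision at each step. Exactly one rounding lands on every reported number; derived quantities (net glass mass, yield, LOI, the totals, the six compositions) are computed from the weighed amounts on 500.0 lb of glass in full float precision precisely as stated by problem or answer.
Oxide mass targets, per 500.0 lb vitreous product:
  Li2O: 0.5443% × 500.0 = 2.722 lb
  SrO: 1.888% × 500.0 = 9.440 lb
  K2O: 7.697% × 500.0 = 38.48 lb
  Al2O3: 15.39% × 500.0 = 76.95 lb
  ZnO: 15.04% × 500.0 = 75.20 lb
  SiO2: 59.44% × 500.0 = 297.2 lb
Mass-balance tally per oxide with the batch weights as given, on the stated basis (summed amounts equal target values modulo rounding of the values):
  Li2O: 60.88·0.04470 = 2.721 lb (target 2.722 lb)
  SrO: 13.43·0.7030 = 9.441 lb (target 9.440 lb)
  K2O: 56.18·0.6850 = 38.48 lb (target 38.48 lb)
  Al2O3: 66.30·0.9960 + 251.1·0.003000 + 60.88·0.1669 = 76.95 lb (target 76.95 lb)
  ZnO: 75.35·0.9980 = 75.20 lb (target 75.20 lb)
  SiO2: 251.1·0.9950 + 60.88·0.7784 = 297.2 lb (target 297.2 lb)
Glass-mass closure: whole batch net of LOI = 500.0 lb (the Σ of target masses is 500.0 lb; versus the stated basis of 500.0 lb — any gap is answer rounding).
Whole-batch sum: Σ batch = 523.2 lb; ignition loss, Σ(batch × LOI) = 23.21 lb; yield = glass ÷ total batch = 95.56%.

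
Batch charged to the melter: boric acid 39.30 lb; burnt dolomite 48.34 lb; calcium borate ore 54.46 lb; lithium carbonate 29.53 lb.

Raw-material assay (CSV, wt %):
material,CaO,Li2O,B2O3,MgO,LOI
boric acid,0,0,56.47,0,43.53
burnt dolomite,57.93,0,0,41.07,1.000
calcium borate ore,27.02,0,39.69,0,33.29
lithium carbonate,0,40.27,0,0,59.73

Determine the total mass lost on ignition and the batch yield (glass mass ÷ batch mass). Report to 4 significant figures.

LOI loss = 53.36 lb; glass = 118.3 lb; yield = 68.91%

The whole derivation maintains exact precision in every operation — working values appear rounded to 4 significant figures in the working; every reported value takes just one rounding — the derived quantities are carried from the weighed amounts for 118.3 lb of glass in full precision (yield, ignition loss, totals, glass mass, four oxide percentages) precisely as stated by the question or the answer.
LOI of each material in turn:
  boric acid: 39.30 × 0.4353 = 17.11 lb
  burnt dolomite: 48.34 × 0.01000 = 0.4834 lb
  calcium borate ore: 54.46 × 0.3329 = 18.13 lb
  lithium carbonate: 29.53 × 0.5973 = 17.64 lb
Total LOI = 53.36 lb
Glass = batch − LOI = 171.6 − 53.36 = 118.3 lb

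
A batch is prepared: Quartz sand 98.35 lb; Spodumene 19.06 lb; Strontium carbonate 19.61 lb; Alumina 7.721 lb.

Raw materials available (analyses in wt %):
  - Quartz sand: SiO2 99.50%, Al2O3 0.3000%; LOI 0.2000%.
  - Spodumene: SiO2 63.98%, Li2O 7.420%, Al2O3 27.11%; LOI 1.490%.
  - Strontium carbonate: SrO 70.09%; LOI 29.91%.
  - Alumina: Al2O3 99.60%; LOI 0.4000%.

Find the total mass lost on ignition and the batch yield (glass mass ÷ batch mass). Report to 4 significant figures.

Values along the way are displayed, rounded to 4 significant figures, at each printed step. The whole derivation runs at full precision in all steps — every reported number includes exactly one rounding; the derived quantities are re-derived using the weight values on 138.4 lb of glass in full float precision (the totals, ignition loss, yield, net glass mass, the four compositions), as set out in the question or the answer.
Material-by-material LOI:
  Quartz sand: 98.35 × 0.002000 = 0.1967 lb
  Spodumene: 19.06 × 0.01490 = 0.2840 lb
  Strontium carbonate: 19.61 × 0.2991 = 5.865 lb
  Alumina: 7.721 × 0.004000 = 0.03088 lb
Total LOI = 6.377 lb
Glass = batch − LOI = 144.7 − 6.377 = 138.4 lb

LOI loss = 6.377 lb; glass = 138.4 lb; yield = 95.59%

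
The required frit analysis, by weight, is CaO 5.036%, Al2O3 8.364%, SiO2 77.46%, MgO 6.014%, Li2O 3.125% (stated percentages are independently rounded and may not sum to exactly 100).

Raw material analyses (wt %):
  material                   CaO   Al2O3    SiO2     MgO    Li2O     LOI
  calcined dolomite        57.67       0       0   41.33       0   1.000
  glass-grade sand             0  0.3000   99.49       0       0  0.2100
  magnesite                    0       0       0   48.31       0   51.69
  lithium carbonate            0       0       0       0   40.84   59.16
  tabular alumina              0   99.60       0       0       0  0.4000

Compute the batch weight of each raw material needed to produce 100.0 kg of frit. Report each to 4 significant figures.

Working values are printed, rounded to four significant figures, in the working; full float precision is carried from start to finish; every reported result takes exactly one rounding — derived quantities, which include the yield, LOI, glass mass, the totals, five oxide percentages, are computed in full precision, exactly as printed in either problem or answer, from the weighed amounts at 100.0 kg of glass.
Oxide-by-oxide targets in 100.0 kg frit:
  CaO: 5.036% × 100.0 = 5.036 kg
  Al2O3: 8.364% × 100.0 = 8.364 kg
  SiO2: 77.46% × 100.0 = 77.46 kg
  MgO: 6.014% × 100.0 = 6.014 kg
  Li2O: 3.125% × 100.0 = 3.125 kg
Per-oxide balance check per the reported batch figures, under the basis named above (summed amounts equal target values within answer rounding):
  CaO: 8.732·0.5767 = 5.036 kg (target 5.036 kg)
  Al2O3: 77.86·0.003000 + 8.163·0.9960 = 8.364 kg (target 8.364 kg)
  SiO2: 77.86·0.9949 = 77.46 kg (target 77.46 kg)
  MgO: 8.732·0.4133 + 4.978·0.4831 = 6.014 kg (target 6.014 kg)
  Li2O: 7.652·0.4084 = 3.125 kg (target 3.125 kg)
The glass-mass cross-check: total batch − LOI = 100.0 kg (summing oxide targets gives 100.0 kg; basis as stated: 100.0 kg — differing by rounding only).
Whole-batch sum: Σ batch = 107.4 kg; LOI removed, Σ of batch·LOI: 7.384 kg; yield: glass divided by total = 93.12%.

Batch per 100.0 kg frit:
  calcined dolomite: 8.732 kg
  glass-grade sand: 77.86 kg
  magnesite: 4.978 kg
  lithium carbonate: 7.652 kg
  tabular alumina: 8.163 kg
Total batch = 107.4 kg; LOI loss = 7.384 kg; yield = 93.12%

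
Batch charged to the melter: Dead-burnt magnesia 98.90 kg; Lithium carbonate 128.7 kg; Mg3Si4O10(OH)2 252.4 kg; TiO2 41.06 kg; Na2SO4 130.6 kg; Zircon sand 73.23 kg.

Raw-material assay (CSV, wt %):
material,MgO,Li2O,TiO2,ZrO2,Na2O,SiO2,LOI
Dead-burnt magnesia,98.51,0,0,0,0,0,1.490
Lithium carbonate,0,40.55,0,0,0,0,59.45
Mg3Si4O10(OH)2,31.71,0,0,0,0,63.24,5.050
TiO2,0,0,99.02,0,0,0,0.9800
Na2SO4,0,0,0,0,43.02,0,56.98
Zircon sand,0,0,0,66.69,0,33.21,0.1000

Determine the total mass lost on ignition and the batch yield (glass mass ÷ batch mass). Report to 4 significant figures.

LOI loss = 165.6 kg; glass = 559.3 kg; yield = 77.15%

The intermediate values are printed, with 4-significant-figure rounding, across the worked steps; the working math holds full precision at every stage; each reported number receives exactly one rounding; the derived quantities, which include LOI, six oxide percentages, totals, glass mass, yield, are carried at exact precision, as written in the question or the answer, from the batch weights per 559.3 kg of glass.
Per-material ignition loss:
  Dead-burnt magnesia: 98.90 × 0.01490 = 1.474 kg
  Lithium carbonate: 128.7 × 0.5945 = 76.51 kg
  Mg3Si4O10(OH)2: 252.4 × 0.05050 = 12.75 kg
  TiO2: 41.06 × 0.009800 = 0.4024 kg
  Na2SO4: 130.6 × 0.5698 = 74.42 kg
  Zircon sand: 73.23 × 0.001000 = 0.07323 kg
Total LOI = 165.6 kg
Glass = batch − LOI = 724.9 − 165.6 = 559.3 kg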